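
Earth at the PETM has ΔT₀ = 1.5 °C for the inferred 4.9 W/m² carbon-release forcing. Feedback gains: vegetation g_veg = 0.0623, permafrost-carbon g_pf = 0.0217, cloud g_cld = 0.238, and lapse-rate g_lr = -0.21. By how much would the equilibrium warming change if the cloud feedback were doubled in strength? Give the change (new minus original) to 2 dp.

Original: g = 0.112, ΔT = 1.5/(1−0.112) = 1.6892 °C.
With doubled cloud: g' = 0.35, ΔT' = 1.5/(1−0.35) = 2.3077 °C.
Change = 2.3077 − 1.6892 = 0.62 °C.

0.62 °C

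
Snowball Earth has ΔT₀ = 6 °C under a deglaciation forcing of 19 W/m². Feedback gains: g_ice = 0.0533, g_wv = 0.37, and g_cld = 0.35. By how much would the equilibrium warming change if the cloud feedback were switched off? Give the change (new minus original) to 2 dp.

-16.06 °C

Original: g = 0.7733, ΔT = 6/(1−0.7733) = 26.4667 °C.
Without cloud: g' = 0.4233, ΔT' = 6/(1−0.4233) = 10.4040 °C.
Change = 10.4040 − 26.4667 = -16.06 °C.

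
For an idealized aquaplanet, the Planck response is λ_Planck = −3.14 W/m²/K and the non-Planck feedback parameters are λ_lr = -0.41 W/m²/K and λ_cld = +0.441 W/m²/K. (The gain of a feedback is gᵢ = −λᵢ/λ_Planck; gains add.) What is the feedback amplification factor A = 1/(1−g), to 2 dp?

Convert to gains: g_lr = -0.41/3.14 = -0.1306; g_cld = 0.441/3.14 = 0.1404.
Total gain g = 0.0098.
A = 1/(1 − 0.0098) = 1.01.

1.01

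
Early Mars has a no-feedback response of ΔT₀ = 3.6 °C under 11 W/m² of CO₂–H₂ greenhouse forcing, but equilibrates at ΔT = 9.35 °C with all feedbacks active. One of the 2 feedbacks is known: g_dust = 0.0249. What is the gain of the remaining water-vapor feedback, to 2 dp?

0.59

Amplification A = ΔT/ΔT₀ = 9.35/3.6 = 2.597.
Total gain g = 1 − 1/A = 1 − 1/2.597 = 0.6149.
The known gain is 0.0249.
g_wv = 0.6149 − 0.0249 = 0.59.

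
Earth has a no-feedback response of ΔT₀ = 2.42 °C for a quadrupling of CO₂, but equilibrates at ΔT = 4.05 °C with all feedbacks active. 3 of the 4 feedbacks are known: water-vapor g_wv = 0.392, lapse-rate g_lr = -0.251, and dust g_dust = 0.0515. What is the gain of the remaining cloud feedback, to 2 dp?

Amplification A = ΔT/ΔT₀ = 4.05/2.42 = 1.674.
Total gain g = 1 − 1/A = 1 − 1/1.674 = 0.4026.
Known gains sum to 0.392 − 0.251 + 0.0515 = 0.1925.
g_cld = 0.4026 − 0.1925 = 0.21.

0.21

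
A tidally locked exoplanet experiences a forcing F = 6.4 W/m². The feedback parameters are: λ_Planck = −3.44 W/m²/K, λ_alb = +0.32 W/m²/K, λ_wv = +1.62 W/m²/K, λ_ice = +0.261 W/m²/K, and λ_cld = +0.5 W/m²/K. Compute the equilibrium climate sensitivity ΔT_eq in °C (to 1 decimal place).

Net feedback parameter λ = (−3.44) + (+0.32) + (+1.62) + (+0.261) + (+0.5) = -0.739 W/m²/K.
ΔT = −F/λ = −6.4/(-0.739) = 8.7 °C.

8.7 °C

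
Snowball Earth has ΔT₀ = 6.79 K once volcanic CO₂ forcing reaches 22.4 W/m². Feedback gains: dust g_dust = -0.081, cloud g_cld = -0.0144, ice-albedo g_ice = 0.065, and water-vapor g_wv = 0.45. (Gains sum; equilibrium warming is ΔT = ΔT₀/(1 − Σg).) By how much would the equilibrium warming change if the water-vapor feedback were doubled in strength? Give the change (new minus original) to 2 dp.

Original: g = 0.4196, ΔT = 6.79/(1−0.4196) = 11.6988 K.
With doubled water-vapor: g' = 0.8696, ΔT' = 6.79/(1−0.8696) = 52.0706 K.
Change = 52.0706 − 11.6988 = 40.37 K.

40.37 K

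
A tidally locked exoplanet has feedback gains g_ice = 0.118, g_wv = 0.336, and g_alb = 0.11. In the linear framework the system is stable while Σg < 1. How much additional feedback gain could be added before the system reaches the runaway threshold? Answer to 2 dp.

0.44

Current total gain = 0.118 + 0.336 + 0.11 = 0.564.
Margin to runaway = 1 − 0.564 = 0.44.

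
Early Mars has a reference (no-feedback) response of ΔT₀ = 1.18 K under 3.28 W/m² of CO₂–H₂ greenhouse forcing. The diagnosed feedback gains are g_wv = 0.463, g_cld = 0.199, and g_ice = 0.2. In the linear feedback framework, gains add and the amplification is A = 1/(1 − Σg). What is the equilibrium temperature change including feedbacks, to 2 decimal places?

8.55 K

Total gain g = 0.463 + 0.199 + 0.2 = 0.862.
Amplification A = 1/(1 − 0.862) = 7.246.
ΔT = 1.18 × 7.246 = 8.55 K.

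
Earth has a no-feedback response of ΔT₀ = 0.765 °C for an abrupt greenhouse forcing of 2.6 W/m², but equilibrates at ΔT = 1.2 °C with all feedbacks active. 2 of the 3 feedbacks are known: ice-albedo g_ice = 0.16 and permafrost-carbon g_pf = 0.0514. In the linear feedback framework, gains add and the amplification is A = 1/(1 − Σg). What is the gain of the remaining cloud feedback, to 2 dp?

0.15

Amplification A = ΔT/ΔT₀ = 1.2/0.765 = 1.569.
Total gain g = 1 − 1/A = 1 − 1/1.569 = 0.3627.
Known gains sum to 0.16 + 0.0514 = 0.2114.
g_cld = 0.3627 − 0.2114 = 0.15.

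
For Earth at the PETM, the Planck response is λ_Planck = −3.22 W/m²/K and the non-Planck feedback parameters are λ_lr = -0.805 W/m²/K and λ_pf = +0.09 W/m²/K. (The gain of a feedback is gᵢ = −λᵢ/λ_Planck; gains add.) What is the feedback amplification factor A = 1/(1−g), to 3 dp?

Convert to gains: g_lr = -0.805/3.22 = -0.25; g_pf = 0.09/3.22 = 0.02795.
Total gain g = -0.22205.
A = 1/(1 + 0.22205) = 0.818.

0.818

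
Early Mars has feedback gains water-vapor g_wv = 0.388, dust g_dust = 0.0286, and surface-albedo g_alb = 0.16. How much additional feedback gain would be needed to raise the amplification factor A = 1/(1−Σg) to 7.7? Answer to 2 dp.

0.29

Current total gain = 0.5766.
Target gain for A = 7.7: g* = 1 − 1/7.7 = 0.8701.
Additional gain needed = 0.8701 − 0.5766 = 0.29.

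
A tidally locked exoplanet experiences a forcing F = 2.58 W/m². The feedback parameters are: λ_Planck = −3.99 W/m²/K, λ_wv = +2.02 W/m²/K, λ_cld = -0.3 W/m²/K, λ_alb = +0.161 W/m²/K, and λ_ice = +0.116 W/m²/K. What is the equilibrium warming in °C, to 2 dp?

1.29 °C

Net feedback parameter λ = (−3.99) + (+2.02) + (-0.3) + (+0.161) + (+0.116) = -1.993 W/m²/K.
ΔT = −F/λ = −2.58/(-1.993) = 1.29 °C.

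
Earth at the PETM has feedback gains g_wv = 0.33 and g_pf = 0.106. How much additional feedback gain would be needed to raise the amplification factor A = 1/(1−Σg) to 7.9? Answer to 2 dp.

0.44

Current total gain = 0.436.
Target gain for A = 7.9: g* = 1 − 1/7.9 = 0.8734.
Additional gain needed = 0.8734 − 0.436 = 0.44.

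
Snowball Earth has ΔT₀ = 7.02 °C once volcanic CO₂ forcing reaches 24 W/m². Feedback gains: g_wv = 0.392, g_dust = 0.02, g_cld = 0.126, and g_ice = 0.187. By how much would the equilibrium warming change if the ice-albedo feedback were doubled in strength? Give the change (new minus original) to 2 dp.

Original: g = 0.725, ΔT = 7.02/(1−0.725) = 25.5273 °C.
With doubled ice-albedo: g' = 0.912, ΔT' = 7.02/(1−0.912) = 79.7727 °C.
Change = 79.7727 − 25.5273 = 54.25 °C.

54.25 °C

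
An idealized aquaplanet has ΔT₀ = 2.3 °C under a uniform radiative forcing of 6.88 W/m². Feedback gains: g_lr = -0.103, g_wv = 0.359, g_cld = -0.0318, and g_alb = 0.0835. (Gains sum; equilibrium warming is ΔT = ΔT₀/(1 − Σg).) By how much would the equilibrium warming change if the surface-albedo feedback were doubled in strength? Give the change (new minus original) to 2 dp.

Original: g = 0.3077, ΔT = 2.3/(1−0.3077) = 3.3223 °C.
With doubled surface-albedo: g' = 0.3912, ΔT' = 2.3/(1−0.3912) = 3.7779 °C.
Change = 3.7779 − 3.3223 = 0.46 °C.

0.46 °C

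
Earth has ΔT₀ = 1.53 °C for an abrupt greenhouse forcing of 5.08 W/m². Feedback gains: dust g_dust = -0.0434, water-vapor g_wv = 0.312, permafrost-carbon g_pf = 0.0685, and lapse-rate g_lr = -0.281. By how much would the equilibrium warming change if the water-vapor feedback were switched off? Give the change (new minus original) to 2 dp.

Original: g = 0.0561, ΔT = 1.53/(1−0.0561) = 1.6209 °C.
Without water-vapor: g' = -0.2559, ΔT' = 1.53/(1+0.2559) = 1.2182 °C.
Change = 1.2182 − 1.6209 = -0.40 °C.

-0.40 °C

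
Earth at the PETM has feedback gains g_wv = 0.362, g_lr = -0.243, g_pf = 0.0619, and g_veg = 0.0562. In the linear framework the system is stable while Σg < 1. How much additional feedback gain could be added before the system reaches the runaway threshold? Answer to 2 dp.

0.76

Current total gain = 0.362 − 0.243 + 0.0619 + 0.0562 = 0.2371.
Margin to runaway = 1 − 0.2371 = 0.76.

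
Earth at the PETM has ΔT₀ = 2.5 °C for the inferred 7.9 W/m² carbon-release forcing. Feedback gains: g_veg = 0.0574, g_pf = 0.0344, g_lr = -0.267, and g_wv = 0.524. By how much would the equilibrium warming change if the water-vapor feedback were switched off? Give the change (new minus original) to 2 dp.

-1.71 °C

Original: g = 0.3488, ΔT = 2.5/(1−0.3488) = 3.8391 °C.
Without water-vapor: g' = -0.1752, ΔT' = 2.5/(1+0.1752) = 2.1273 °C.
Change = 2.1273 − 3.8391 = -1.71 °C.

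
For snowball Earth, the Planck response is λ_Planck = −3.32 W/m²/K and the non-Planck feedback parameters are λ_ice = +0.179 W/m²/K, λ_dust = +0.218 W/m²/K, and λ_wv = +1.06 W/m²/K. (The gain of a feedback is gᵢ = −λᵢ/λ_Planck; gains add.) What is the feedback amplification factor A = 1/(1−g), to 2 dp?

1.78

Convert to gains: g_ice = 0.179/3.32 = 0.05392; g_dust = 0.218/3.32 = 0.06566; g_wv = 1.06/3.32 = 0.3193.
Total gain g = 0.43888.
A = 1/(1 − 0.43888) = 1.78.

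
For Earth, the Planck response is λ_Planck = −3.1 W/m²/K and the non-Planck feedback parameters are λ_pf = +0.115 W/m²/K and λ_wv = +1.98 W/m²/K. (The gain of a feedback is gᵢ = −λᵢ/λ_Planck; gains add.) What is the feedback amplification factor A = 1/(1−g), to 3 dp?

3.085

Convert to gains: g_pf = 0.115/3.1 = 0.0371; g_wv = 1.98/3.1 = 0.6387.
Total gain g = 0.6758.
A = 1/(1 − 0.6758) = 3.085.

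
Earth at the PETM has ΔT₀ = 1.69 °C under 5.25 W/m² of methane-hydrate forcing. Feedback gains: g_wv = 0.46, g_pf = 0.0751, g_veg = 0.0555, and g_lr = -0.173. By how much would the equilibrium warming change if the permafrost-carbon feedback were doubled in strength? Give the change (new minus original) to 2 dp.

0.43 °C

Original: g = 0.4176, ΔT = 1.69/(1−0.4176) = 2.9018 °C.
With doubled permafrost-carbon: g' = 0.4927, ΔT' = 1.69/(1−0.4927) = 3.3314 °C.
Change = 3.3314 − 2.9018 = 0.43 °C.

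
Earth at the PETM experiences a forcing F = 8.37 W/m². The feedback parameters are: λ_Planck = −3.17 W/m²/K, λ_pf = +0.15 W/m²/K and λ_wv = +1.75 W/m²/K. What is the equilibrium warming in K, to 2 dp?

Net feedback parameter λ = (−3.17) + (+0.15) + (+1.75) = -1.27 W/m²/K.
ΔT = −F/λ = −8.37/(-1.27) = 6.59 K.

6.59 K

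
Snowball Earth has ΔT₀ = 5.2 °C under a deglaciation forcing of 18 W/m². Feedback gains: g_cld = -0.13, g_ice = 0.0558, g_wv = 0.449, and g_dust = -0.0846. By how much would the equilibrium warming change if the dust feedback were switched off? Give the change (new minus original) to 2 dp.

Original: g = 0.2902, ΔT = 5.2/(1−0.2902) = 7.3260 °C.
Without dust: g' = 0.3748, ΔT' = 5.2/(1−0.3748) = 8.3173 °C.
Change = 8.3173 − 7.3260 = 0.99 °C.

0.99 °C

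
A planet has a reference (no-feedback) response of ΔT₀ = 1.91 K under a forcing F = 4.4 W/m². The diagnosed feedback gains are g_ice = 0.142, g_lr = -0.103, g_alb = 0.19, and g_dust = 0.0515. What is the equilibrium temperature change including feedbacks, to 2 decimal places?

Total gain g = 0.142 − 0.103 + 0.19 + 0.0515 = 0.2805.
Amplification A = 1/(1 − 0.2805) = 1.39.
ΔT = 1.91 × 1.39 = 2.65 K.

2.65 K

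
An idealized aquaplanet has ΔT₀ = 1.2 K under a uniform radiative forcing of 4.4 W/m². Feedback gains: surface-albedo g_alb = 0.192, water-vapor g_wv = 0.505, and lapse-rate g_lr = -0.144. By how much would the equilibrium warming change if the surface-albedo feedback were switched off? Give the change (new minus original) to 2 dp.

Original: g = 0.553, ΔT = 1.2/(1−0.553) = 2.6846 K.
Without surface-albedo: g' = 0.361, ΔT' = 1.2/(1−0.361) = 1.8779 K.
Change = 1.8779 − 2.6846 = -0.81 K.

-0.81 K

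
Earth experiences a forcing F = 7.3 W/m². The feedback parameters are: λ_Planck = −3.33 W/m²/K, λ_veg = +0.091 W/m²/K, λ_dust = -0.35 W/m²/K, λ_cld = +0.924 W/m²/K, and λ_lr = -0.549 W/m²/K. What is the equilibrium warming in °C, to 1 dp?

2.3 °C

Net feedback parameter λ = (−3.33) + (+0.091) + (-0.35) + (+0.924) + (-0.549) = -3.214 W/m²/K.
ΔT = −F/λ = −7.3/(-3.214) = 2.3 °C.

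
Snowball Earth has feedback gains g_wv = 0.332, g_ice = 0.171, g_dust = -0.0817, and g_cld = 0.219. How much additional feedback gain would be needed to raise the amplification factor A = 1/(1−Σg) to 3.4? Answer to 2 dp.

Current total gain = 0.6403.
Target gain for A = 3.4: g* = 1 − 1/3.4 = 0.7059.
Additional gain needed = 0.7059 − 0.6403 = 0.07.

0.07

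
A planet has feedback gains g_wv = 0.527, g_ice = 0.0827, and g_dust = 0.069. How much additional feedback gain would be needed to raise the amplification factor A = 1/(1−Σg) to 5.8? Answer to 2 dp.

0.15

Current total gain = 0.6787.
Target gain for A = 5.8: g* = 1 − 1/5.8 = 0.8276.
Additional gain needed = 0.8276 − 0.6787 = 0.15.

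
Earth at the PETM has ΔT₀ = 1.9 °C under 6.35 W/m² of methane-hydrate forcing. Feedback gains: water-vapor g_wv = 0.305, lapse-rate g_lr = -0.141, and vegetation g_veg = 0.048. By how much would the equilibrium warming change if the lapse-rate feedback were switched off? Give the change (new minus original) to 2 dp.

Original: g = 0.212, ΔT = 1.9/(1−0.212) = 2.4112 °C.
Without lapse-rate: g' = 0.353, ΔT' = 1.9/(1−0.353) = 2.9366 °C.
Change = 2.9366 − 2.4112 = 0.53 °C.

0.53 °C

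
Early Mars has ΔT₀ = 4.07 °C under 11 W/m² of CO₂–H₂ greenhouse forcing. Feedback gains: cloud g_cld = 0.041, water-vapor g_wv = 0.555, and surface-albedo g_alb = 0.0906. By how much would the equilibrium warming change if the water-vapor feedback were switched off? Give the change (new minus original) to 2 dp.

Original: g = 0.6866, ΔT = 4.07/(1−0.6866) = 12.9866 °C.
Without water-vapor: g' = 0.1316, ΔT' = 4.07/(1−0.1316) = 4.6868 °C.
Change = 4.6868 − 12.9866 = -8.30 °C.

-8.30 °C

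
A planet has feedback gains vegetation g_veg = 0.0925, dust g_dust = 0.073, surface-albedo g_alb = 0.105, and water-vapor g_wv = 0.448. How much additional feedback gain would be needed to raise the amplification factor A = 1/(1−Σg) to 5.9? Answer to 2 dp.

0.11

Current total gain = 0.7185.
Target gain for A = 5.9: g* = 1 − 1/5.9 = 0.8305.
Additional gain needed = 0.8305 − 0.7185 = 0.11.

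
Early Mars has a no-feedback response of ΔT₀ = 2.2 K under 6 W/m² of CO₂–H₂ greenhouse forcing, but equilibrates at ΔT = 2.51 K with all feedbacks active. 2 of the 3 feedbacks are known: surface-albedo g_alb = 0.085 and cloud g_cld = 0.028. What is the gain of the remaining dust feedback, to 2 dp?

Amplification A = ΔT/ΔT₀ = 2.51/2.2 = 1.141.
Total gain g = 1 − 1/A = 1 − 1/1.141 = 0.1236.
Known gains sum to 0.085 + 0.028 = 0.113.
g_dust = 0.1236 − 0.113 = 0.01.

0.01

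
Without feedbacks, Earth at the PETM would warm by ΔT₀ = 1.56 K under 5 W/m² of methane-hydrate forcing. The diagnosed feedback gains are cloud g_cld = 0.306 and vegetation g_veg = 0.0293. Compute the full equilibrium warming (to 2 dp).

2.35 K

Total gain g = 0.306 + 0.0293 = 0.3353.
Amplification A = 1/(1 − 0.3353) = 1.504.
ΔT = 1.56 × 1.504 = 2.35 K.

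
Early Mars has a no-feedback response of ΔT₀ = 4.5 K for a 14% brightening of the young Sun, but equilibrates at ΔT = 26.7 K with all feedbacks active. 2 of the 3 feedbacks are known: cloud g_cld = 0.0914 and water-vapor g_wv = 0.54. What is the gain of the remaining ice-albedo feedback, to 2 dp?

Amplification A = ΔT/ΔT₀ = 26.7/4.5 = 5.933.
Total gain g = 1 − 1/A = 1 − 1/5.933 = 0.8315.
Known gains sum to 0.0914 + 0.54 = 0.6314.
g_ice = 0.8315 − 0.6314 = 0.20.

0.20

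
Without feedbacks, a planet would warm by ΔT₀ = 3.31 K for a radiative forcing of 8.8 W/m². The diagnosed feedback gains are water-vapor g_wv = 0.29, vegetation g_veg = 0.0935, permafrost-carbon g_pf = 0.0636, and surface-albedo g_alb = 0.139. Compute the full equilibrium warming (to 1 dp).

Total gain g = 0.29 + 0.0935 + 0.0636 + 0.139 = 0.5861.
Amplification A = 1/(1 − 0.5861) = 2.416.
ΔT = 3.31 × 2.416 = 8.0 K.

8.0 K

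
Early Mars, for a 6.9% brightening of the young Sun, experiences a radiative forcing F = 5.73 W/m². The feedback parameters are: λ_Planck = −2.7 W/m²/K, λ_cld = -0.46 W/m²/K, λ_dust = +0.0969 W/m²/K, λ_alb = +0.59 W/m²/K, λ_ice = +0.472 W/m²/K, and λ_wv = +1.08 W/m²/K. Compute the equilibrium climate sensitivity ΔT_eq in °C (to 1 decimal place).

Net feedback parameter λ = (−2.7) + (-0.46) + (+0.0969) + (+0.59) + (+0.472) + (+1.08) = -0.9211 W/m²/K.
ΔT = −F/λ = −5.73/(-0.9211) = 6.2 °C.

6.2 °C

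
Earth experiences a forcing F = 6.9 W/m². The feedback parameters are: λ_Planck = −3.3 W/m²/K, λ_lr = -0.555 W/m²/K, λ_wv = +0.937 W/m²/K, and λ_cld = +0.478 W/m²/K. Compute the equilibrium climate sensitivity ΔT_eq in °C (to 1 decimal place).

2.8 °C

Net feedback parameter λ = (−3.3) + (-0.555) + (+0.937) + (+0.478) = -2.44 W/m²/K.
ΔT = −F/λ = −6.9/(-2.44) = 2.8 °C.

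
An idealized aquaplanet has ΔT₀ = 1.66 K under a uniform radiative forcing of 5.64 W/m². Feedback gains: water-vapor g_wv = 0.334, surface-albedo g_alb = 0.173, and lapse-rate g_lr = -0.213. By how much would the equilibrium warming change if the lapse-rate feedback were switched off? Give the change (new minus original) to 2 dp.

Original: g = 0.294, ΔT = 1.66/(1−0.294) = 2.3513 K.
Without lapse-rate: g' = 0.507, ΔT' = 1.66/(1−0.507) = 3.3671 K.
Change = 3.3671 − 2.3513 = 1.02 K.

1.02 K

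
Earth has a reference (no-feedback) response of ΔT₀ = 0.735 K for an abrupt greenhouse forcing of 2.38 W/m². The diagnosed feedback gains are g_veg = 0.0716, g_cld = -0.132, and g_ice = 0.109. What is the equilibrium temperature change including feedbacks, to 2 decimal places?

0.77 K

Total gain g = 0.0716 − 0.132 + 0.109 = 0.0486.
Amplification A = 1/(1 − 0.0486) = 1.051.
ΔT = 0.735 × 1.051 = 0.77 K.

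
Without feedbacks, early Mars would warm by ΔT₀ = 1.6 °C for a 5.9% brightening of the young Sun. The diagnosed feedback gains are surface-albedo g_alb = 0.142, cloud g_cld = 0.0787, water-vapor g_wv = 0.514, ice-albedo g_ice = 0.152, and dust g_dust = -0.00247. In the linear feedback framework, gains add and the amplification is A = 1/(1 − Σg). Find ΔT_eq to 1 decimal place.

Total gain g = 0.142 + 0.0787 + 0.514 + 0.152 − 0.00247 = 0.88423.
Amplification A = 1/(1 − 0.88423) = 8.638.
ΔT = 1.6 × 8.638 = 13.8 °C.

13.8 °C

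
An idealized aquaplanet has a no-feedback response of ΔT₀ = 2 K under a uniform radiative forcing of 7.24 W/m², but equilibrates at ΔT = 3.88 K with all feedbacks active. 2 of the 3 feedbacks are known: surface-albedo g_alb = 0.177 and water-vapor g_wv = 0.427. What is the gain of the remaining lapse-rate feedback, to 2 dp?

Amplification A = ΔT/ΔT₀ = 3.88/2 = 1.94.
Total gain g = 1 − 1/A = 1 − 1/1.94 = 0.4845.
Known gains sum to 0.177 + 0.427 = 0.604.
g_lr = 0.4845 − 0.604 = -0.12.

-0.12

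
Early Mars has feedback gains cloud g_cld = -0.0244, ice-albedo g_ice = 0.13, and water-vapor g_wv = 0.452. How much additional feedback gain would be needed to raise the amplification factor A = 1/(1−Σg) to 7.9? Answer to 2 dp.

0.32

Current total gain = 0.5576.
Target gain for A = 7.9: g* = 1 − 1/7.9 = 0.8734.
Additional gain needed = 0.8734 − 0.5576 = 0.32.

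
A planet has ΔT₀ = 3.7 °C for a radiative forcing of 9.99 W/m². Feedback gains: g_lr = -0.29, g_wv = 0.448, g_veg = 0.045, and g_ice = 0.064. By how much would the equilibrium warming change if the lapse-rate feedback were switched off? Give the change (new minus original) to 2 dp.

3.30 °C

Original: g = 0.267, ΔT = 3.7/(1−0.267) = 5.0477 °C.
Without lapse-rate: g' = 0.557, ΔT' = 3.7/(1−0.557) = 8.3521 °C.
Change = 8.3521 − 5.0477 = 3.30 °C.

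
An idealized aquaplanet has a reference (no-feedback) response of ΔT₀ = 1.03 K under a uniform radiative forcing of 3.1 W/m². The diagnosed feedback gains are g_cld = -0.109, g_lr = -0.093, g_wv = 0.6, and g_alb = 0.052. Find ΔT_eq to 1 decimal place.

Total gain g = -0.109 − 0.093 + 0.6 + 0.052 = 0.45.
Amplification A = 1/(1 − 0.45) = 1.818.
ΔT = 1.03 × 1.818 = 1.9 K.

1.9 K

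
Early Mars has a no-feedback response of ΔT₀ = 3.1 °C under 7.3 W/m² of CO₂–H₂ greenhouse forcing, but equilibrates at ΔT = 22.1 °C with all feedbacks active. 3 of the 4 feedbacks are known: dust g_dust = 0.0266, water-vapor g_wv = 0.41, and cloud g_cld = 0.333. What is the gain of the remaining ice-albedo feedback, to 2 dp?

Amplification A = ΔT/ΔT₀ = 22.1/3.1 = 7.129.
Total gain g = 1 − 1/A = 1 − 1/7.129 = 0.8597.
Known gains sum to 0.0266 + 0.41 + 0.333 = 0.7696.
g_ice = 0.8597 − 0.7696 = 0.09.

0.09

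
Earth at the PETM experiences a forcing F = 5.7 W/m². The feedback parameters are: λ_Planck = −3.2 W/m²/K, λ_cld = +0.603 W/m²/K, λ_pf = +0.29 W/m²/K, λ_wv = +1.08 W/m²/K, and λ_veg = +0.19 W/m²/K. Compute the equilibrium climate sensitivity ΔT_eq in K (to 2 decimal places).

Net feedback parameter λ = (−3.2) + (+0.603) + (+0.29) + (+1.08) + (+0.19) = -1.037 W/m²/K.
ΔT = −F/λ = −5.7/(-1.037) = 5.50 K.

5.50 K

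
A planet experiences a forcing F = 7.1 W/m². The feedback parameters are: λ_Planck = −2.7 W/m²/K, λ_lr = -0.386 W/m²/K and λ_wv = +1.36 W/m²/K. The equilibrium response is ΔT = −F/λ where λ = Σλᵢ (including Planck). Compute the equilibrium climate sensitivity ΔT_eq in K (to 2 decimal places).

Net feedback parameter λ = (−2.7) + (-0.386) + (+1.36) = -1.726 W/m²/K.
ΔT = −F/λ = −7.1/(-1.726) = 4.11 K.

4.11 K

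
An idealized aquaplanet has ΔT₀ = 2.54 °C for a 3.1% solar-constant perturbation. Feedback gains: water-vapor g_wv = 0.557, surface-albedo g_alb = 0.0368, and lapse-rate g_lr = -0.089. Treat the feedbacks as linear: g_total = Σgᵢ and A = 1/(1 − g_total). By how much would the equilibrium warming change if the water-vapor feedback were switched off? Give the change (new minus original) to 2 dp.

-2.72 °C

Original: g = 0.5048, ΔT = 2.54/(1−0.5048) = 5.1292 °C.
Without water-vapor: g' = -0.0522, ΔT' = 2.54/(1+0.0522) = 2.4140 °C.
Change = 2.4140 − 5.1292 = -2.72 °C.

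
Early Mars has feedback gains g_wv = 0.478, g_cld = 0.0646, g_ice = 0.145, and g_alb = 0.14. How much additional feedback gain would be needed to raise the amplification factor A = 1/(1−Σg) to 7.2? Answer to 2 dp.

0.03

Current total gain = 0.8276.
Target gain for A = 7.2: g* = 1 − 1/7.2 = 0.8611.
Additional gain needed = 0.8611 − 0.8276 = 0.03.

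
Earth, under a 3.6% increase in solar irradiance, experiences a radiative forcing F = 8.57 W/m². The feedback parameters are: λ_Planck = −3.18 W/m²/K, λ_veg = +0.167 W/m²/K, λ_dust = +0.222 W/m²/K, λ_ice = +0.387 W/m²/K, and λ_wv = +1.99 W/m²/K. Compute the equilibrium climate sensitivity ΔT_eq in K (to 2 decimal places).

Net feedback parameter λ = (−3.18) + (+0.167) + (+0.222) + (+0.387) + (+1.99) = -0.414 W/m²/K.
ΔT = −F/λ = −8.57/(-0.414) = 20.70 K.

20.70 K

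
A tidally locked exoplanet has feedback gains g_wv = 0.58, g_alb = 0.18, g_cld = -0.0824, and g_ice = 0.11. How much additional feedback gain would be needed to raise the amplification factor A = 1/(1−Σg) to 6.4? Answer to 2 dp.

Current total gain = 0.7876.
Target gain for A = 6.4: g* = 1 − 1/6.4 = 0.8438.
Additional gain needed = 0.8438 − 0.7876 = 0.06.

0.06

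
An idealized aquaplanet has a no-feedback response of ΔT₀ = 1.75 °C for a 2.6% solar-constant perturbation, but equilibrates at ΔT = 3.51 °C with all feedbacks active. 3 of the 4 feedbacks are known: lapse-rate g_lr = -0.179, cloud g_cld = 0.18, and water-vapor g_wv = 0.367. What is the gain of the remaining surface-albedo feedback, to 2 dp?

Amplification A = ΔT/ΔT₀ = 3.51/1.75 = 2.006.
Total gain g = 1 − 1/A = 1 − 1/2.006 = 0.5015.
Known gains sum to -0.179 + 0.18 + 0.367 = 0.368.
g_alb = 0.5015 − 0.368 = 0.13.

0.13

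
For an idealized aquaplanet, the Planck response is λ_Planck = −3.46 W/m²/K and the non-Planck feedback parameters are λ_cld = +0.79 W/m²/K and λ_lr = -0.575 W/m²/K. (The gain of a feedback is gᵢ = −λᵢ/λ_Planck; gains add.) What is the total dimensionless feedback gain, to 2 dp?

Convert to gains: g_cld = 0.79/3.46 = 0.2283; g_lr = -0.575/3.46 = -0.1662.
Total gain g = 0.0621.

0.06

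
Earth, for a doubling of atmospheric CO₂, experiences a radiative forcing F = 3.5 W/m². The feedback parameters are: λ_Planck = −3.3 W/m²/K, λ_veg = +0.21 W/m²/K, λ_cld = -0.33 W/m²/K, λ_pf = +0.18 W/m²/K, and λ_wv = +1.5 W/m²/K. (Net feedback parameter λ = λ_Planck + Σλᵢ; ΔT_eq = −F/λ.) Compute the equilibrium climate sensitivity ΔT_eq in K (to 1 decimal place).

2.0 K

Net feedback parameter λ = (−3.3) + (+0.21) + (-0.33) + (+0.18) + (+1.5) = -1.74 W/m²/K.
ΔT = −F/λ = −3.5/(-1.74) = 2.0 K.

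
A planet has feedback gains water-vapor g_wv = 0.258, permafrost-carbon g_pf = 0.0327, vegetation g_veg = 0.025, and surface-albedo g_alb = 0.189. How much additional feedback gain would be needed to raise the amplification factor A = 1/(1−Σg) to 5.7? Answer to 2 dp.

0.32

Current total gain = 0.5047.
Target gain for A = 5.7: g* = 1 − 1/5.7 = 0.8246.
Additional gain needed = 0.8246 − 0.5047 = 0.32.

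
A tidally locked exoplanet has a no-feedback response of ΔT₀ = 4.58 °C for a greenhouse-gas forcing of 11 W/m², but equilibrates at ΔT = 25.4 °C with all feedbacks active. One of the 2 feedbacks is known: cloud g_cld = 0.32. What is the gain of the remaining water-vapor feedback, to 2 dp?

Amplification A = ΔT/ΔT₀ = 25.4/4.58 = 5.546.
Total gain g = 1 − 1/A = 1 − 1/5.546 = 0.8197.
The known gain is 0.32.
g_wv = 0.8197 − 0.32 = 0.50.

0.50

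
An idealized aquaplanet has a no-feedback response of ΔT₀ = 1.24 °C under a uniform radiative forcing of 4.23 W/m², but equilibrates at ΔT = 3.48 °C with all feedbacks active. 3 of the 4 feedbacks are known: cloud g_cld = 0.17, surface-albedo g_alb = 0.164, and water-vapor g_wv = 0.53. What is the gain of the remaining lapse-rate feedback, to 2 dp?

-0.22

Amplification A = ΔT/ΔT₀ = 3.48/1.24 = 2.806.
Total gain g = 1 − 1/A = 1 − 1/2.806 = 0.6436.
Known gains sum to 0.17 + 0.164 + 0.53 = 0.864.
g_lr = 0.6436 − 0.864 = -0.22.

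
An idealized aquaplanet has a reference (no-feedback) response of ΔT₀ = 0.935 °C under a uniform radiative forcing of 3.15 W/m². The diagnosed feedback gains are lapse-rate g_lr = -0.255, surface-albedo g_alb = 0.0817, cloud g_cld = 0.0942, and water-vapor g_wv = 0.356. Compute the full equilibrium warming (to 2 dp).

1.29 °C

Total gain g = -0.255 + 0.0817 + 0.0942 + 0.356 = 0.2769.
Amplification A = 1/(1 − 0.2769) = 1.383.
ΔT = 0.935 × 1.383 = 1.29 °C.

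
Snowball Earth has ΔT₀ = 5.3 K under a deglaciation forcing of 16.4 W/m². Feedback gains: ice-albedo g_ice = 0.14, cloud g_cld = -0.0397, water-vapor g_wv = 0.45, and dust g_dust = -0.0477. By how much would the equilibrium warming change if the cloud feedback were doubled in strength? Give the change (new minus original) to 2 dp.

Original: g = 0.5026, ΔT = 5.3/(1−0.5026) = 10.6554 K.
With doubled cloud: g' = 0.4629, ΔT' = 5.3/(1−0.4629) = 9.8678 K.
Change = 9.8678 − 10.6554 = -0.79 K.

-0.79 K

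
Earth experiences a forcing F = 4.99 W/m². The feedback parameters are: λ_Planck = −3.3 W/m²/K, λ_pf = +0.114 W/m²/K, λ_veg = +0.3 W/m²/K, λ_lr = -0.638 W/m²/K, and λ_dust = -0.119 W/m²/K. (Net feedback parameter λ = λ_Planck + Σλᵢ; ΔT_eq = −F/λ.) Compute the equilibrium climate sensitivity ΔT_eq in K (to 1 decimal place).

Net feedback parameter λ = (−3.3) + (+0.114) + (+0.3) + (-0.638) + (-0.119) = -3.643 W/m²/K.
ΔT = −F/λ = −4.99/(-3.643) = 1.4 K.

1.4 K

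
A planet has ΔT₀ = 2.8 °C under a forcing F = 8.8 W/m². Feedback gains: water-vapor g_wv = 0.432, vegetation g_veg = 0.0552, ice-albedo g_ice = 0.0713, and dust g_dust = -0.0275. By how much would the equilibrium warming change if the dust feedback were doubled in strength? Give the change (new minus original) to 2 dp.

Original: g = 0.531, ΔT = 2.8/(1−0.531) = 5.9701 °C.
With doubled dust: g' = 0.5035, ΔT' = 2.8/(1−0.5035) = 5.6395 °C.
Change = 5.6395 − 5.9701 = -0.33 °C.

-0.33 °C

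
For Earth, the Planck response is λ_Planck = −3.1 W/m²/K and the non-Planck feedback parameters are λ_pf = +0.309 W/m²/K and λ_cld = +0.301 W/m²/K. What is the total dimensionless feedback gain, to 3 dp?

0.197

Convert to gains: g_pf = 0.309/3.1 = 0.09968; g_cld = 0.301/3.1 = 0.0971.
Total gain g = 0.19678.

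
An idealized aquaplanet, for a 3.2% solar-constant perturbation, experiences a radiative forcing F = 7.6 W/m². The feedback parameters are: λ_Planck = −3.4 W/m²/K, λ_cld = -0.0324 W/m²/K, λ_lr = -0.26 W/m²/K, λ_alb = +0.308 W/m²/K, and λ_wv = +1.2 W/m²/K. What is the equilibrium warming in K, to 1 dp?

3.5 K

Net feedback parameter λ = (−3.4) + (-0.0324) + (-0.26) + (+0.308) + (+1.2) = -2.1844 W/m²/K.
ΔT = −F/λ = −7.6/(-2.1844) = 3.5 K.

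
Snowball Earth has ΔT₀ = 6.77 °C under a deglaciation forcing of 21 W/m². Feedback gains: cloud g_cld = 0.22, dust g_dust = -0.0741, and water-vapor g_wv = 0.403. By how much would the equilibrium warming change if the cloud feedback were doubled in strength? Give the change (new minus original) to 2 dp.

Original: g = 0.5489, ΔT = 6.77/(1−0.5489) = 15.0078 °C.
With doubled cloud: g' = 0.7689, ΔT' = 6.77/(1−0.7689) = 29.2947 °C.
Change = 29.2947 − 15.0078 = 14.29 °C.

14.29 °C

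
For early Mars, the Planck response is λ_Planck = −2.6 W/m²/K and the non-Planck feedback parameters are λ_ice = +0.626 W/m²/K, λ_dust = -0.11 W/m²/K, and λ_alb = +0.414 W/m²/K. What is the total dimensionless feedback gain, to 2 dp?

Convert to gains: g_ice = 0.626/2.6 = 0.2408; g_dust = -0.11/2.6 = -0.04231; g_alb = 0.414/2.6 = 0.1592.
Total gain g = 0.35769.

0.36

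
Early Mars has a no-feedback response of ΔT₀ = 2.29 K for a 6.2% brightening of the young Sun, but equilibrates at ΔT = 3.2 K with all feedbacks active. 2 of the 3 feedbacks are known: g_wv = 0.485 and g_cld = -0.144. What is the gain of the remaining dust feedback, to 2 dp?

Amplification A = ΔT/ΔT₀ = 3.2/2.29 = 1.397.
Total gain g = 1 − 1/A = 1 − 1/1.397 = 0.2842.
Known gains sum to 0.485 − 0.144 = 0.341.
g_dust = 0.2842 − 0.341 = -0.06.

-0.06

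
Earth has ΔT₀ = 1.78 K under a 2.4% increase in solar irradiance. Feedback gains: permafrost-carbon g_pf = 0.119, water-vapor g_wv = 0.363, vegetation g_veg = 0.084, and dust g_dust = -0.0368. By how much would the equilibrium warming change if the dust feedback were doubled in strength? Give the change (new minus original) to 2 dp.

Original: g = 0.5292, ΔT = 1.78/(1−0.5292) = 3.7808 K.
With doubled dust: g' = 0.4924, ΔT' = 1.78/(1−0.4924) = 3.5067 K.
Change = 3.5067 − 3.7808 = -0.27 K.

-0.27 K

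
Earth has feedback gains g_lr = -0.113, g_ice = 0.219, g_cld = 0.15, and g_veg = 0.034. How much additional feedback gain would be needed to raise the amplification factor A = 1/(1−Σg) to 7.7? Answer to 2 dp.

0.58

Current total gain = 0.29.
Target gain for A = 7.7: g* = 1 − 1/7.7 = 0.8701.
Additional gain needed = 0.8701 − 0.29 = 0.58.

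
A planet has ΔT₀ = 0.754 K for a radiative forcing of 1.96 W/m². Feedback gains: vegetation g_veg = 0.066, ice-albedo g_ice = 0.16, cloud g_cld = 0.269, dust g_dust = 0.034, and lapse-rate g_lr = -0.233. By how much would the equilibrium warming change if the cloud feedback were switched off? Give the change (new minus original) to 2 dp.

-0.30 K

Original: g = 0.296, ΔT = 0.754/(1−0.296) = 1.0710 K.
Without cloud: g' = 0.027, ΔT' = 0.754/(1−0.027) = 0.7749 K.
Change = 0.7749 − 1.0710 = -0.30 K.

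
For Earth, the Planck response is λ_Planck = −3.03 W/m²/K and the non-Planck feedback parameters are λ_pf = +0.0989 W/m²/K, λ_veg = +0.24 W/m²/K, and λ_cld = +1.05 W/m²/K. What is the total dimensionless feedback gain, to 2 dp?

0.46

Convert to gains: g_pf = 0.0989/3.03 = 0.03264; g_veg = 0.24/3.03 = 0.07921; g_cld = 1.05/3.03 = 0.3465.
Total gain g = 0.45835.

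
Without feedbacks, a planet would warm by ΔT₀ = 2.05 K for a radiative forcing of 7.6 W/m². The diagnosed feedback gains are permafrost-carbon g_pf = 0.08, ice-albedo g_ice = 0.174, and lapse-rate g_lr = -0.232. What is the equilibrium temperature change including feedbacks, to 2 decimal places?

Total gain g = 0.08 + 0.174 − 0.232 = 0.022.
Amplification A = 1/(1 − 0.022) = 1.022.
ΔT = 2.05 × 1.022 = 2.10 K.

2.10 K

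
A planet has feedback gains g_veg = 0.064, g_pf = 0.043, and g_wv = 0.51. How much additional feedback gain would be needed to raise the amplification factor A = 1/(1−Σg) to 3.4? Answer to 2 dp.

0.09

Current total gain = 0.617.
Target gain for A = 3.4: g* = 1 − 1/3.4 = 0.7059.
Additional gain needed = 0.7059 − 0.617 = 0.09.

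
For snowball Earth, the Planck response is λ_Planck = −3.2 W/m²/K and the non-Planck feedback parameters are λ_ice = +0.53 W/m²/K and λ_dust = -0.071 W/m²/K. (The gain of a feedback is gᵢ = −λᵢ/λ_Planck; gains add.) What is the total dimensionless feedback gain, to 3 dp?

0.143

Convert to gains: g_ice = 0.53/3.2 = 0.1656; g_dust = -0.071/3.2 = -0.02219.
Total gain g = 0.14341.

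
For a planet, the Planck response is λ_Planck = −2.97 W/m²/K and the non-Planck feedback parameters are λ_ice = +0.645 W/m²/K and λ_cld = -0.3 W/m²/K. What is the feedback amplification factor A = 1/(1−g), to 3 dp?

Convert to gains: g_ice = 0.645/2.97 = 0.2172; g_cld = -0.3/2.97 = -0.101.
Total gain g = 0.1162.
A = 1/(1 − 0.1162) = 1.131.

1.131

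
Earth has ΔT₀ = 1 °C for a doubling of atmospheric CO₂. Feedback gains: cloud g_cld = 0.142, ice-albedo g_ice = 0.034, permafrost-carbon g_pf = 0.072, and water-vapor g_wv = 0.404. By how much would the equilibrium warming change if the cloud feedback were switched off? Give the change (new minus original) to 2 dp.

Original: g = 0.652, ΔT = 1/(1−0.652) = 2.8736 °C.
Without cloud: g' = 0.51, ΔT' = 1/(1−0.51) = 2.0408 °C.
Change = 2.0408 − 2.8736 = -0.83 °C.

-0.83 °C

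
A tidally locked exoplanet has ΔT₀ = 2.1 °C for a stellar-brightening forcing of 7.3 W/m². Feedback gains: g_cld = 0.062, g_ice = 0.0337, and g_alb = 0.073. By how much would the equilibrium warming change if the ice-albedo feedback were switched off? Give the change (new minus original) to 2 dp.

-0.10 °C

Original: g = 0.1687, ΔT = 2.1/(1−0.1687) = 2.5262 °C.
Without ice-albedo: g' = 0.135, ΔT' = 2.1/(1−0.135) = 2.4277 °C.
Change = 2.4277 − 2.5262 = -0.10 °C.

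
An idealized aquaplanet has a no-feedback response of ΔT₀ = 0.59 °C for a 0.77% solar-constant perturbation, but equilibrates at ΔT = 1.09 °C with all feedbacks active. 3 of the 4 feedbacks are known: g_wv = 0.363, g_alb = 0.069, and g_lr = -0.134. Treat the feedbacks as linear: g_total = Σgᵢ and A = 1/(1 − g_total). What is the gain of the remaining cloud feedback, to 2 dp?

0.16

Amplification A = ΔT/ΔT₀ = 1.09/0.59 = 1.847.
Total gain g = 1 − 1/A = 1 − 1/1.847 = 0.4586.
Known gains sum to 0.363 + 0.069 − 0.134 = 0.298.
g_cld = 0.4586 − 0.298 = 0.16.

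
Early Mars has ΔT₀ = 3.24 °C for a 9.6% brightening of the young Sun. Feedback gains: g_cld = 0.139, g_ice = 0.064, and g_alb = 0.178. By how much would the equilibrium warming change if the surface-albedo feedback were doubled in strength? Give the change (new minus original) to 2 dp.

Original: g = 0.381, ΔT = 3.24/(1−0.381) = 5.2342 °C.
With doubled surface-albedo: g' = 0.559, ΔT' = 3.24/(1−0.559) = 7.3469 °C.
Change = 7.3469 − 5.2342 = 2.11 °C.

2.11 °C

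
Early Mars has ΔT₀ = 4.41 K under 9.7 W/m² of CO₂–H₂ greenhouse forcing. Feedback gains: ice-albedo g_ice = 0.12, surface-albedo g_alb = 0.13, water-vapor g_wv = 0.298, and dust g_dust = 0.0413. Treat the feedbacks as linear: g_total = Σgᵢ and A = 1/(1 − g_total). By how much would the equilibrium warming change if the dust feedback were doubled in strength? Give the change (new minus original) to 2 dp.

Original: g = 0.5893, ΔT = 4.41/(1−0.5893) = 10.7378 K.
With doubled dust: g' = 0.6306, ΔT' = 4.41/(1−0.6306) = 11.9383 K.
Change = 11.9383 − 10.7378 = 1.20 K.

1.20 K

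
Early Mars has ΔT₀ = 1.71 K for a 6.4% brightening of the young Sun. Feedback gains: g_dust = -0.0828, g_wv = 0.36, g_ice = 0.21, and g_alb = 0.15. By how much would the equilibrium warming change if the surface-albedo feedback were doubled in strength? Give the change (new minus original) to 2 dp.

3.32 K

Original: g = 0.6372, ΔT = 1.71/(1−0.6372) = 4.7133 K.
With doubled surface-albedo: g' = 0.7872, ΔT' = 1.71/(1−0.7872) = 8.0357 K.
Change = 8.0357 − 4.7133 = 3.32 K.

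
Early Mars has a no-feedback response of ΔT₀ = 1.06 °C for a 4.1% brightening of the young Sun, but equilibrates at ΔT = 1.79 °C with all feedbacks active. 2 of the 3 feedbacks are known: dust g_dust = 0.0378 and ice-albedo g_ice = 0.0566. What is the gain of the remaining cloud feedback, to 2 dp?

Amplification A = ΔT/ΔT₀ = 1.79/1.06 = 1.689.
Total gain g = 1 − 1/A = 1 − 1/1.689 = 0.4079.
Known gains sum to 0.0378 + 0.0566 = 0.0944.
g_cld = 0.4079 − 0.0944 = 0.31.

0.31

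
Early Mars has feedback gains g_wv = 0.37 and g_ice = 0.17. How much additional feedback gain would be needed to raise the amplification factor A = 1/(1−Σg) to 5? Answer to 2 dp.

Current total gain = 0.54.
Target gain for A = 5: g* = 1 − 1/5 = 0.8.
Additional gain needed = 0.8 − 0.54 = 0.26.

0.26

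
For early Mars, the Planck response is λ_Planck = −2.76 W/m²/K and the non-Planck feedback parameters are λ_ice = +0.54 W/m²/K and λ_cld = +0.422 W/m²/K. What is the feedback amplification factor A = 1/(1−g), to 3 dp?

1.535

Convert to gains: g_ice = 0.54/2.76 = 0.1957; g_cld = 0.422/2.76 = 0.1529.
Total gain g = 0.3486.
A = 1/(1 − 0.3486) = 1.535.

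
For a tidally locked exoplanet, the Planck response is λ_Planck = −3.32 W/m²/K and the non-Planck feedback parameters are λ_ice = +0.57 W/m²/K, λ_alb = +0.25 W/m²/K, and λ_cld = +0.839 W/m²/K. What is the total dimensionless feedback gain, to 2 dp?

0.50

Convert to gains: g_ice = 0.57/3.32 = 0.1717; g_alb = 0.25/3.32 = 0.0753; g_cld = 0.839/3.32 = 0.2527.
Total gain g = 0.4997.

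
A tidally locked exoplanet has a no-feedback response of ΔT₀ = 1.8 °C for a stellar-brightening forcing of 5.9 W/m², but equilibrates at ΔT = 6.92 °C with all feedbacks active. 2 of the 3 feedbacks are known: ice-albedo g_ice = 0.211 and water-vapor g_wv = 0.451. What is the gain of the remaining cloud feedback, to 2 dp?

0.08

Amplification A = ΔT/ΔT₀ = 6.92/1.8 = 3.844.
Total gain g = 1 − 1/A = 1 − 1/3.844 = 0.7399.
Known gains sum to 0.211 + 0.451 = 0.662.
g_cld = 0.7399 − 0.662 = 0.08.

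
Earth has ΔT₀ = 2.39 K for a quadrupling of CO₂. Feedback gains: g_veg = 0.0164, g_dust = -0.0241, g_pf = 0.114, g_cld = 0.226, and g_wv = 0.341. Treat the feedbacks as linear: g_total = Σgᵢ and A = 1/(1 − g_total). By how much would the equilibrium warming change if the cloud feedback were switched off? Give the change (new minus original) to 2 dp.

Original: g = 0.6733, ΔT = 2.39/(1−0.6733) = 7.3156 K.
Without cloud: g' = 0.4473, ΔT' = 2.39/(1−0.4473) = 4.3242 K.
Change = 4.3242 − 7.3156 = -2.99 K.

-2.99 K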